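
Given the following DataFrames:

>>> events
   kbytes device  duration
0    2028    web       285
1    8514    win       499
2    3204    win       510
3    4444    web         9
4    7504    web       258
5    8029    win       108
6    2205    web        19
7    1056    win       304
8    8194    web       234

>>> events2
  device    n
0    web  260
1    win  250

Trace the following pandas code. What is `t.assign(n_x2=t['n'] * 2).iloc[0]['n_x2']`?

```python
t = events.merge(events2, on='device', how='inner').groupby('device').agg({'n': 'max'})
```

520

merge on 'device' (how='inner') → 9 rows:
   kbytes device  duration    n
0    2028    web       285  260
1    8514    win       499  250
2    3204    win       510  250
3    4444    web         9  260
4    7504    web       258  260
5    8029    win       108  250
6    2205    web        19  260
7    1056    win       304  250
8    8194    web       234  260
group by device, max of n:
          n
device     
web     260
win     250
add column n_x2 = t['n'] * 2:
          n  n_x2
device           
web     260   520
win     250   500
value at position 0, column 'n_x2' → 520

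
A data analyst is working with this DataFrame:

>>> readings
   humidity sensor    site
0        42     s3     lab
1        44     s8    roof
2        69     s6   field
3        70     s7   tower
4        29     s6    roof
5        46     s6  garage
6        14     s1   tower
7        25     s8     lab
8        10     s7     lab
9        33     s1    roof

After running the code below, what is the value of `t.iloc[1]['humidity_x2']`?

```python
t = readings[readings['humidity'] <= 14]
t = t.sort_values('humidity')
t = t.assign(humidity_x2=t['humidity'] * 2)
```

28

filter rows where humidity <= 14:
   humidity sensor   site
6        14     s1  tower
8        10     s7    lab
sort by humidity:
   humidity sensor   site
8        10     s7    lab
6        14     s1  tower
add column humidity_x2 = t['humidity'] * 2:
   humidity sensor   site  humidity_x2
8        10     s7    lab           20
6        14     s1  tower           28
Taking the value at position 1, column 'humidity_x2' gives 28.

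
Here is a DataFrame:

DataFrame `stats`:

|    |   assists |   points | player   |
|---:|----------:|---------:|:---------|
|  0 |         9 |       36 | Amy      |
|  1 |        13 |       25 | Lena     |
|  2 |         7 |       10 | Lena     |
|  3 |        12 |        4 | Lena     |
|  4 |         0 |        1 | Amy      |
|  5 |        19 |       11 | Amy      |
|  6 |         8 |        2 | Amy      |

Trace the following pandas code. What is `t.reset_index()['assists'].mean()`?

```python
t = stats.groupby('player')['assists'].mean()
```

9.83333333333

group by player, mean of assists:
player
Amy      9.000000
Lena    10.666667
Name: assists, dtype: float64
reset_index():
  player    assists
0    Amy   9.000000
1   Lena  10.666667
Finally, mean of column 'assists' = 9.83333333333.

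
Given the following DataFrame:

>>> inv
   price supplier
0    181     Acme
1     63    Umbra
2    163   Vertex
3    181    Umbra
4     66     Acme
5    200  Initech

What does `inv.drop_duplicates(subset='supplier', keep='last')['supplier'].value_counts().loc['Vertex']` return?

1

drop duplicate supplier (keep=last):
   price supplier
2    163   Vertex
3    181    Umbra
4     66     Acme
5    200  Initech
value_counts of supplier:
supplier
Vertex     1
Umbra      1
Acme       1
Initech    1
Name: count, dtype: int64
The value at index 'Vertex' is 1.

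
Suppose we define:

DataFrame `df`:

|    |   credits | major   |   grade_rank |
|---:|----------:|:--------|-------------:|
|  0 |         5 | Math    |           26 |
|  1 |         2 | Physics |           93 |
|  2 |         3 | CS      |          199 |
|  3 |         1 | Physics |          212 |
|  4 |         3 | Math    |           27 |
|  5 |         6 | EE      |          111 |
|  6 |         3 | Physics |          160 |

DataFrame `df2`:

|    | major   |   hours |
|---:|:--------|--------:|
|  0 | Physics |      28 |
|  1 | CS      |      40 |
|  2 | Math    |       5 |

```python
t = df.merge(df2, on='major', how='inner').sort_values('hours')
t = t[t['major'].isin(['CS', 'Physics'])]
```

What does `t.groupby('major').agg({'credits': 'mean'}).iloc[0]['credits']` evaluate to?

3.0

merge on 'major' (how='inner') → 6 rows:
   credits    major  grade_rank  hours
0        5     Math          26      5
1        2  Physics          93     28
2        3       CS         199     40
3        1  Physics         212     28
4        3     Math          27      5
5        3  Physics         160     28
sort by hours:
   credits    major  grade_rank  hours
0        5     Math          26      5
4        3     Math          27      5
1        2  Physics          93     28
3        1  Physics         212     28
5        3  Physics         160     28
2        3       CS         199     40
filter rows where major in ['CS', 'Physics']:
   credits    major  grade_rank  hours
1        2  Physics          93     28
3        1  Physics         212     28
5        3  Physics         160     28
2        3       CS         199     40
group by major, mean of credits:
         credits
major           
CS           3.0
Physics      2.0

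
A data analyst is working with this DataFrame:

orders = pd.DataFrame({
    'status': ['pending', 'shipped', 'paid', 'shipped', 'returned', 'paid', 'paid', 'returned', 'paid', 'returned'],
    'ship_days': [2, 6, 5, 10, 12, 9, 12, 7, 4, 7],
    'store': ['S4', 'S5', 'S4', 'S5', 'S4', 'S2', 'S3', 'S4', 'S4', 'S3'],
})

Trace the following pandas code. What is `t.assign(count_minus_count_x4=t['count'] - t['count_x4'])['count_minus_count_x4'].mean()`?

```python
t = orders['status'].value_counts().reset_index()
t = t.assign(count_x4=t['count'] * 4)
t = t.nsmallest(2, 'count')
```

value_counts of status:
status
paid        4
returned    3
shipped     2
pending     1
Name: count, dtype: int64
reset_index():
     status  count
0      paid      4
1  returned      3
2   shipped      2
3   pending      1
add column count_x4 = t['count'] * 4:
     status  count  count_x4
0      paid      4        16
1  returned      3        12
2   shipped      2         8
3   pending      1         4
take 2 rows with smallest count:
    status  count  count_x4
3  pending      1         4
2  shipped      2         8
add column count_minus_count_x4 = t['count'] - t['count_x4']:
    status  count  count_x4  count_minus_count_x4
3  pending      1         4                    -3
2  shipped      2         8                    -6
Taking the mean of column 'count_minus_count_x4' gives -4.5.

-4.5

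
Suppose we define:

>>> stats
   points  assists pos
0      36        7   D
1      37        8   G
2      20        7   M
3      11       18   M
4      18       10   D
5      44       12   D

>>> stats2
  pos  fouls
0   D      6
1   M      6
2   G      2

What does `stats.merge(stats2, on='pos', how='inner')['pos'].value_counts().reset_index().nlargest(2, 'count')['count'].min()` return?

merge on 'pos' (how='inner') → 6 rows:
   points  assists pos  fouls
0      36        7   D      6
1      37        8   G      2
2      20        7   M      6
3      11       18   M      6
4      18       10   D      6
5      44       12   D      6
value_counts of pos:
pos
D    3
M    2
G    1
Name: count, dtype: int64
reset_index():
  pos  count
0   D      3
1   M      2
2   G      1
take 2 rows with largest count:
  pos  count
0   D      3
1   M      2
Hence 2.

2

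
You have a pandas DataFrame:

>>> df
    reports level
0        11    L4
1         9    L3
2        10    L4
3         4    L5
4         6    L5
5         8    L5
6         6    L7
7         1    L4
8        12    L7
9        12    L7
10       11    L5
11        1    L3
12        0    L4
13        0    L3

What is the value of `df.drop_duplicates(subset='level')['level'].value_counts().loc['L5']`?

drop duplicate level (keep=first):
   reports level
0       11    L4
1        9    L3
3        4    L5
6        6    L7
value_counts of level:
level
L4    1
L3    1
L5    1
L7    1
Name: count, dtype: int64

1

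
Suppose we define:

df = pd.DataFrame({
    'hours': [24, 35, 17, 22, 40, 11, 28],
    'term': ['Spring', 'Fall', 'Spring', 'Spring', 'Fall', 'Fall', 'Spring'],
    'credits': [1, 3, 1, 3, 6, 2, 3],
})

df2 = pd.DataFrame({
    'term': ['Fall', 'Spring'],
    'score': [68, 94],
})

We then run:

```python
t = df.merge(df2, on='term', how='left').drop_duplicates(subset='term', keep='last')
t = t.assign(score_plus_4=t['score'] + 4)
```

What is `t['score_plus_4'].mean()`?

merge on 'term' (how='left') → 7 rows:
   hours    term  credits  score
0     24  Spring        1     94
1     35    Fall        3     68
2     17  Spring        1     94
3     22  Spring        3     94
4     40    Fall        6     68
5     11    Fall        2     68
6     28  Spring        3     94
drop duplicate term (keep=last):
   hours    term  credits  score
5     11    Fall        2     68
6     28  Spring        3     94
add column score_plus_4 = t['score'] + 4:
   hours    term  credits  score  score_plus_4
5     11    Fall        2     68            72
6     28  Spring        3     94            98

85.0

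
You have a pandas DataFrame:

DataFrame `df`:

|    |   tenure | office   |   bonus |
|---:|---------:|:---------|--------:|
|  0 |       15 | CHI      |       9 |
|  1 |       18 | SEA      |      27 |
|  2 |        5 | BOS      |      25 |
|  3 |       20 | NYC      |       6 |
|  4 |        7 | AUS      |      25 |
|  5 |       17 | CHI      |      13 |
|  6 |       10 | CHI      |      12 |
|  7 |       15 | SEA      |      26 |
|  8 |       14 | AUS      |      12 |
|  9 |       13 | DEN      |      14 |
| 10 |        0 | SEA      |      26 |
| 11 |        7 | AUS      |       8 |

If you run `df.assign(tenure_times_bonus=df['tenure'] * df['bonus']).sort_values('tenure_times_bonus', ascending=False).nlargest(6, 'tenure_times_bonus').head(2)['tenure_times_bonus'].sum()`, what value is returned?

add column tenure_times_bonus = df['tenure'] * df['bonus']:
    tenure office  bonus  tenure_times_bonus
0       15    CHI      9                 135
1       18    SEA     27                 486
2        5    BOS     25                 125
3       20    NYC      6                 120
4        7    AUS     25                 175
5       17    CHI     13                 221
6       10    CHI     12                 120
7       15    SEA     26                 390
8       14    AUS     12                 168
9       13    DEN     14                 182
10       0    SEA     26                   0
11       7    AUS      8                  56
sort by tenure_times_bonus descending:
    tenure office  bonus  tenure_times_bonus
1       18    SEA     27                 486
7       15    SEA     26                 390
5       17    CHI     13                 221
9       13    DEN     14                 182
4        7    AUS     25                 175
8       14    AUS     12                 168
0       15    CHI      9                 135
2        5    BOS     25                 125
3       20    NYC      6                 120
6       10    CHI     12                 120
11       7    AUS      8                  56
10       0    SEA     26                   0
take 6 rows with largest tenure_times_bonus:
   tenure office  bonus  tenure_times_bonus
1      18    SEA     27                 486
7      15    SEA     26                 390
5      17    CHI     13                 221
9      13    DEN     14                 182
4       7    AUS     25                 175
8      14    AUS     12                 168
take first 2 rows:
   tenure office  bonus  tenure_times_bonus
1      18    SEA     27                 486
7      15    SEA     26                 390
Reading off the sum of column 'tenure_times_bonus', we get 876.

876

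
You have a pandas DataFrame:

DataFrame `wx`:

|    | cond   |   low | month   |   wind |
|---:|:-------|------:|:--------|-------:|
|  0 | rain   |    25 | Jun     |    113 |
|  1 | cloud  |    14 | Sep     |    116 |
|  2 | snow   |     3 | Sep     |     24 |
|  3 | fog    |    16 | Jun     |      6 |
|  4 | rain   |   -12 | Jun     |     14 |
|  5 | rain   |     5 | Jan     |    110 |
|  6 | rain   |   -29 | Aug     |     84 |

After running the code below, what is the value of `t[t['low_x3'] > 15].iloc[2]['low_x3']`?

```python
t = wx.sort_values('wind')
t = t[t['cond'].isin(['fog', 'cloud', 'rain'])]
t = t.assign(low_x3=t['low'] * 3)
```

sort by wind:
    cond  low month  wind
3    fog   16   Jun     6
4   rain  -12   Jun    14
2   snow    3   Sep    24
6   rain  -29   Aug    84
5   rain    5   Jan   110
0   rain   25   Jun   113
1  cloud   14   Sep   116
filter rows where cond in ['fog', 'cloud', 'rain']:
    cond  low month  wind
3    fog   16   Jun     6
4   rain  -12   Jun    14
6   rain  -29   Aug    84
5   rain    5   Jan   110
0   rain   25   Jun   113
1  cloud   14   Sep   116
add column low_x3 = t['low'] * 3:
    cond  low month  wind  low_x3
3    fog   16   Jun     6      48
4   rain  -12   Jun    14     -36
6   rain  -29   Aug    84     -87
5   rain    5   Jan   110      15
0   rain   25   Jun   113      75
1  cloud   14   Sep   116      42
filter rows where low_x3 > 15:
    cond  low month  wind  low_x3
3    fog   16   Jun     6      48
0   rain   25   Jun   113      75
1  cloud   14   Sep   116      42
Taking the value at position 2, column 'low_x3' gives 42.

42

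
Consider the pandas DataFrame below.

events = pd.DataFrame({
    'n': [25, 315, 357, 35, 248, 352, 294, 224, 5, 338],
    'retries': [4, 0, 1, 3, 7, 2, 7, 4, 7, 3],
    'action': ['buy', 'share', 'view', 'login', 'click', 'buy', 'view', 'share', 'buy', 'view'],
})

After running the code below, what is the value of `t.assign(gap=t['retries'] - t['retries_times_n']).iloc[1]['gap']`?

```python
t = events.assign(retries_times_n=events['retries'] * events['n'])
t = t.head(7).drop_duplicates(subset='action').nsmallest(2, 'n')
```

add column retries_times_n = events['retries'] * events['n']:
     n  retries action  retries_times_n
0   25        4    buy              100
1  315        0  share                0
2  357        1   view              357
3   35        3  login              105
4  248        7  click             1736
5  352        2    buy              704
6  294        7   view             2058
7  224        4  share              896
8    5        7    buy               35
9  338        3   view             1014
take first 7 rows:
     n  retries action  retries_times_n
0   25        4    buy              100
1  315        0  share                0
2  357        1   view              357
3   35        3  login              105
4  248        7  click             1736
5  352        2    buy              704
6  294        7   view             2058
drop duplicate action (keep=first):
     n  retries action  retries_times_n
0   25        4    buy              100
1  315        0  share                0
2  357        1   view              357
3   35        3  login              105
4  248        7  click             1736
take 2 rows with smallest n:
    n  retries action  retries_times_n
0  25        4    buy              100
3  35        3  login              105
add column gap = t['retries'] - t['retries_times_n']:
    n  retries action  retries_times_n  gap
0  25        4    buy              100  -96
3  35        3  login              105 -102
So iloc[1]['gap'] = -102.

-102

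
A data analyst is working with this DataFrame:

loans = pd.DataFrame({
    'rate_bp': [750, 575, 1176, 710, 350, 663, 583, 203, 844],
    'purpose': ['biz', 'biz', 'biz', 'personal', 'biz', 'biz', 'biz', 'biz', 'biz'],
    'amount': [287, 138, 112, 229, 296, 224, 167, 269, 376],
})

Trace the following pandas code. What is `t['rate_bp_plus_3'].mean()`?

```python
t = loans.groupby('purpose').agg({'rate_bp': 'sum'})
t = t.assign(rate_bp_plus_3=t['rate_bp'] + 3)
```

group by purpose, sum of rate_bp:
          rate_bp
purpose          
biz          5144
personal      710
add column rate_bp_plus_3 = t['rate_bp'] + 3:
          rate_bp  rate_bp_plus_3
purpose                          
biz          5144            5147
personal      710             713
Then the mean of column 'rate_bp_plus_3': 2930.0

2930.0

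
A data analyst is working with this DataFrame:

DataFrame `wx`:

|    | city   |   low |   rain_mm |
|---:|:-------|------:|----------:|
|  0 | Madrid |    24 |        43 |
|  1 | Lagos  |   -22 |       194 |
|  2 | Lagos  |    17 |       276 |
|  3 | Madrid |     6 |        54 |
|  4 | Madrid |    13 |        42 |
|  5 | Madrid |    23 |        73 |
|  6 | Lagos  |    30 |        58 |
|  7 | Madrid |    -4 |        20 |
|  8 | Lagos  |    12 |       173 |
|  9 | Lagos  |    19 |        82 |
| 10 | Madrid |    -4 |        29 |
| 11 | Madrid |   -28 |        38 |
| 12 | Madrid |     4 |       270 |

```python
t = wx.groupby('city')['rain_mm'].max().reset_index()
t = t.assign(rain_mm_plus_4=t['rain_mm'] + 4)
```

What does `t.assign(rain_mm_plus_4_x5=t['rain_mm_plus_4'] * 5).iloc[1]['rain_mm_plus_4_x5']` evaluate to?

group by city, max of rain_mm:
city
Lagos     276
Madrid    270
Name: rain_mm, dtype: int64
reset_index():
     city  rain_mm
0   Lagos      276
1  Madrid      270
add column rain_mm_plus_4 = t['rain_mm'] + 4:
     city  rain_mm  rain_mm_plus_4
0   Lagos      276             280
1  Madrid      270             274
add column rain_mm_plus_4_x5 = t['rain_mm_plus_4'] * 5:
     city  rain_mm  rain_mm_plus_4  rain_mm_plus_4_x5
0   Lagos      276             280               1400
1  Madrid      270             274               1370
value at position 1, column 'rain_mm_plus_4_x5' → 1370

1370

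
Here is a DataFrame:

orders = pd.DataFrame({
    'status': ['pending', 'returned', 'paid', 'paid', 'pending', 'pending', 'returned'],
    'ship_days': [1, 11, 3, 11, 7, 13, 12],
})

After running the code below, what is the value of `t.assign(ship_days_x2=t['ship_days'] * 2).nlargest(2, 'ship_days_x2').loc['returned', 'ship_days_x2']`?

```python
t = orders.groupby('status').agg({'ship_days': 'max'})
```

24

group by status, max of ship_days:
          ship_days
status             
paid             11
pending          13
returned         12
add column ship_days_x2 = t['ship_days'] * 2:
          ship_days  ship_days_x2
status                           
paid             11            22
pending          13            26
returned         12            24
take 2 rows with largest ship_days_x2:
          ship_days  ship_days_x2
status                           
pending          13            26
returned         12            24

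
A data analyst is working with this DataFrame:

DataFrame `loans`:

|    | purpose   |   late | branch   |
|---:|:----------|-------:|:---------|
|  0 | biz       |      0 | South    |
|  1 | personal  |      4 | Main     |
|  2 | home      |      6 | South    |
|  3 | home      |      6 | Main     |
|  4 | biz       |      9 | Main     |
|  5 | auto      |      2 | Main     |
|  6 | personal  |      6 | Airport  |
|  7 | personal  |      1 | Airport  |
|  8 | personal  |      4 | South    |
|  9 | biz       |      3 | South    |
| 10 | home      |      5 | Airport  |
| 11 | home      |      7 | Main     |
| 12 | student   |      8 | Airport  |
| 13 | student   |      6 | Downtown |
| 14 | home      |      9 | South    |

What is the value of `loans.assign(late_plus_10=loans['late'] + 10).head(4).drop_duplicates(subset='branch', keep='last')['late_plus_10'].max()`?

add column late_plus_10 = loans['late'] + 10:
     purpose  late    branch  late_plus_10
0        biz     0     South            10
1   personal     4      Main            14
2       home     6     South            16
3       home     6      Main            16
4        biz     9      Main            19
5       auto     2      Main            12
6   personal     6   Airport            16
7   personal     1   Airport            11
8   personal     4     South            14
9        biz     3     South            13
10      home     5   Airport            15
11      home     7      Main            17
12   student     8   Airport            18
13   student     6  Downtown            16
14      home     9     South            19
take first 4 rows:
    purpose  late branch  late_plus_10
0       biz     0  South            10
1  personal     4   Main            14
2      home     6  South            16
3      home     6   Main            16
drop duplicate branch (keep=last):
  purpose  late branch  late_plus_10
2    home     6  South            16
3    home     6   Main            16
Hence 16.

16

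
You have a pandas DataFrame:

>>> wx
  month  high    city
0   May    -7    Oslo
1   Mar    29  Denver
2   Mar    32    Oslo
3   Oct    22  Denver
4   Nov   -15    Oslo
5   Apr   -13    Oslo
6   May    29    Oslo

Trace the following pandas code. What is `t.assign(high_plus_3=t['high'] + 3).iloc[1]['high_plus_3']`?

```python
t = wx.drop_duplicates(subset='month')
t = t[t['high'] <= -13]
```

-10

drop duplicate month (keep=first):
  month  high    city
0   May    -7    Oslo
1   Mar    29  Denver
3   Oct    22  Denver
4   Nov   -15    Oslo
5   Apr   -13    Oslo
filter rows where high <= -13:
  month  high  city
4   Nov   -15  Oslo
5   Apr   -13  Oslo
add column high_plus_3 = t['high'] + 3:
  month  high  city  high_plus_3
4   Nov   -15  Oslo          -12
5   Apr   -13  Oslo          -10
So iloc[1]['high_plus_3'] = -10.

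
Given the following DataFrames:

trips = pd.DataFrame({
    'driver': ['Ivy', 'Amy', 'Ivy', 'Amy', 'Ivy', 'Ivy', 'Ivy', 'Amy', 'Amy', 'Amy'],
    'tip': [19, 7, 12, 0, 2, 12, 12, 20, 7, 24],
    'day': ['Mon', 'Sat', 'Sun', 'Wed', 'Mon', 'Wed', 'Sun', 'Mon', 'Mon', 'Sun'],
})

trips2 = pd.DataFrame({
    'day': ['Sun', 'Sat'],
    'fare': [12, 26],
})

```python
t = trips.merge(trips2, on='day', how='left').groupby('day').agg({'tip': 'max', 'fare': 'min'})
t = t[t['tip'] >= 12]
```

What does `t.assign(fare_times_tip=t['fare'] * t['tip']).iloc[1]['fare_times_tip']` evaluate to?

merge on 'day' (how='left') → 10 rows:
  driver  tip  day  fare
0    Ivy   19  Mon   NaN
1    Amy    7  Sat  26.0
2    Ivy   12  Sun  12.0
3    Amy    0  Wed   NaN
4    Ivy    2  Mon   NaN
5    Ivy   12  Wed   NaN
6    Ivy   12  Sun  12.0
7    Amy   20  Mon   NaN
8    Amy    7  Mon   NaN
9    Amy   24  Sun  12.0
group by day: max(tip), min(fare):
     tip  fare
day           
Mon   20   NaN
Sat    7  26.0
Sun   24  12.0
Wed   12   NaN
filter rows where tip >= 12:
     tip  fare
day           
Mon   20   NaN
Sun   24  12.0
Wed   12   NaN
add column fare_times_tip = t['fare'] * t['tip']:
     tip  fare  fare_times_tip
day                           
Mon   20   NaN             NaN
Sun   24  12.0           288.0
Wed   12   NaN             NaN

288.0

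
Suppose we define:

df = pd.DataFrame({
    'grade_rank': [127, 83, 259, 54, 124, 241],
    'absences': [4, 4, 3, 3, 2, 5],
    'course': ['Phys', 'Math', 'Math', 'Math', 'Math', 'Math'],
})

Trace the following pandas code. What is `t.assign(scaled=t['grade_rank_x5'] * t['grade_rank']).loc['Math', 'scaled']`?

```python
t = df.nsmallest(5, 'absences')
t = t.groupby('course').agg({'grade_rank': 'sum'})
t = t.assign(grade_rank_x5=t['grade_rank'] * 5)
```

take 5 rows with smallest absences:
   grade_rank  absences course
4         124         2   Math
2         259         3   Math
3          54         3   Math
0         127         4   Phys
1          83         4   Math
group by course, sum of grade_rank:
        grade_rank
course            
Math           520
Phys           127
add column grade_rank_x5 = t['grade_rank'] * 5:
        grade_rank  grade_rank_x5
course                           
Math           520           2600
Phys           127            635
add column scaled = t['grade_rank_x5'] * t['grade_rank']:
        grade_rank  grade_rank_x5   scaled
course                                    
Math           520           2600  1352000
Phys           127            635    80645

1352000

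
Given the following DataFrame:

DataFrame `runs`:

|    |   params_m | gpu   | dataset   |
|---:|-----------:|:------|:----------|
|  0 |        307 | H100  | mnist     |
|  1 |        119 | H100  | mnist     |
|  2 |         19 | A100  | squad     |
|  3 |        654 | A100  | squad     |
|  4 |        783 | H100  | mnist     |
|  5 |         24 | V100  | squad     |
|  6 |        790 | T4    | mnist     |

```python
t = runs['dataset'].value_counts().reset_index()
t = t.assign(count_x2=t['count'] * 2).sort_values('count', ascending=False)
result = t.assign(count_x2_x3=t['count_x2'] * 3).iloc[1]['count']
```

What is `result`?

3

value_counts of dataset:
dataset
mnist    4
squad    3
Name: count, dtype: int64
reset_index():
  dataset  count
0   mnist      4
1   squad      3
add column count_x2 = t['count'] * 2:
  dataset  count  count_x2
0   mnist      4         8
1   squad      3         6
sort by count descending:
  dataset  count  count_x2
0   mnist      4         8
1   squad      3         6
add column count_x2_x3 = t['count_x2'] * 3:
  dataset  count  count_x2  count_x2_x3
0   mnist      4         8           24
1   squad      3         6           18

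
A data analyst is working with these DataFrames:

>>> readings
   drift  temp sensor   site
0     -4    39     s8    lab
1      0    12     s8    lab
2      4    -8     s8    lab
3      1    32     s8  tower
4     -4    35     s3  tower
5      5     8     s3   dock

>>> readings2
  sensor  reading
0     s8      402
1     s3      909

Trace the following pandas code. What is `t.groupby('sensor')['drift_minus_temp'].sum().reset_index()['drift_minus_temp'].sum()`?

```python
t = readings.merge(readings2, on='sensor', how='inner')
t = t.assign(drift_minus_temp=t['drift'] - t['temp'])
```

-116

merge on 'sensor' (how='inner') → 6 rows:
   drift  temp sensor   site  reading
0     -4    39     s8    lab      402
1      0    12     s8    lab      402
2      4    -8     s8    lab      402
3      1    32     s8  tower      402
4     -4    35     s3  tower      909
5      5     8     s3   dock      909
add column drift_minus_temp = t['drift'] - t['temp']:
   drift  temp sensor   site  reading  drift_minus_temp
0     -4    39     s8    lab      402               -43
1      0    12     s8    lab      402               -12
2      4    -8     s8    lab      402                12
3      1    32     s8  tower      402               -31
4     -4    35     s3  tower      909               -39
5      5     8     s3   dock      909                -3
group by sensor, sum of drift_minus_temp:
sensor
s3   -42
s8   -74
Name: drift_minus_temp, dtype: int64
reset_index():
  sensor  drift_minus_temp
0     s3               -42
1     s8               -74
Hence -116.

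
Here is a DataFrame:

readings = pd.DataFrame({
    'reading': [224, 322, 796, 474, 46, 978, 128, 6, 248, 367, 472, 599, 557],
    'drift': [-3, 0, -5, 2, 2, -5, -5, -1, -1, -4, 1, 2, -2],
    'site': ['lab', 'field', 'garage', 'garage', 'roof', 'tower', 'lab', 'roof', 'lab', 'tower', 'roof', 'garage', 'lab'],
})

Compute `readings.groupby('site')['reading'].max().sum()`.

group by site, max of reading:
site
field     322
garage    796
lab       557
roof      472
tower     978
Name: reading, dtype: int64
Finally, sum of the resulting series = 3125.

3125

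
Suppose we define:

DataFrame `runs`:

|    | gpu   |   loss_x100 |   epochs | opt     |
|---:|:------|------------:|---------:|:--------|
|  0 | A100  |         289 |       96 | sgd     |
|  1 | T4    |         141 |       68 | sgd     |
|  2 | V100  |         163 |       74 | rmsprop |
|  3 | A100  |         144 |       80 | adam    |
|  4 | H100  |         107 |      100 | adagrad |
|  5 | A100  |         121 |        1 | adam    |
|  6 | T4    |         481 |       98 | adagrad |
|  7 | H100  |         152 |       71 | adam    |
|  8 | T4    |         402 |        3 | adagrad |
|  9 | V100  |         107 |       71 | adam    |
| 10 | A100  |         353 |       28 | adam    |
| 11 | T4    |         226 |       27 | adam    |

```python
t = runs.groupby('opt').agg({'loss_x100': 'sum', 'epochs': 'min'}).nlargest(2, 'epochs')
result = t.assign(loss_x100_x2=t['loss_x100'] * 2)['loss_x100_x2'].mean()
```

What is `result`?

group by opt: sum(loss_x100), min(epochs):
         loss_x100  epochs
opt                       
adagrad        990       3
adam          1103       1
rmsprop        163      74
sgd            430      68
take 2 rows with largest epochs:
         loss_x100  epochs
opt                       
rmsprop        163      74
sgd            430      68
add column loss_x100_x2 = t['loss_x100'] * 2:
         loss_x100  epochs  loss_x100_x2
opt                                     
rmsprop        163      74           326
sgd            430      68           860
mean of column 'loss_x100_x2' → 593.0

593.0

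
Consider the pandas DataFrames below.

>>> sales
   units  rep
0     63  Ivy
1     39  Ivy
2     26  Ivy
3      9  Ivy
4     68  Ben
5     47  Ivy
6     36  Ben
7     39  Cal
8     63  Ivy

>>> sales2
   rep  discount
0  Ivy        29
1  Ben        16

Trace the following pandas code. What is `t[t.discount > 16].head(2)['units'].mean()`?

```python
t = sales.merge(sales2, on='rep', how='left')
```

51.0

merge on 'rep' (how='left') → 9 rows:
   units  rep  discount
0     63  Ivy      29.0
1     39  Ivy      29.0
2     26  Ivy      29.0
3      9  Ivy      29.0
4     68  Ben      16.0
5     47  Ivy      29.0
6     36  Ben      16.0
7     39  Cal       NaN
8     63  Ivy      29.0
filter rows where discount > 16:
   units  rep  discount
0     63  Ivy      29.0
1     39  Ivy      29.0
2     26  Ivy      29.0
3      9  Ivy      29.0
5     47  Ivy      29.0
8     63  Ivy      29.0
take first 2 rows:
   units  rep  discount
0     63  Ivy      29.0
1     39  Ivy      29.0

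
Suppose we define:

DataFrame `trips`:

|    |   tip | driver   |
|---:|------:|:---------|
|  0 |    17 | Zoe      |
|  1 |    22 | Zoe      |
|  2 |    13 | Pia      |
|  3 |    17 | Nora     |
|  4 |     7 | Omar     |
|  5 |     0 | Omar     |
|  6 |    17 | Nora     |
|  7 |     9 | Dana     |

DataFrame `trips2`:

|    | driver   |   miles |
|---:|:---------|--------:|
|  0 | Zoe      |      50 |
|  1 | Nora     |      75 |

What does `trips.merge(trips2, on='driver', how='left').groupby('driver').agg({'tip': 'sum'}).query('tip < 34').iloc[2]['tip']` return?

merge on 'driver' (how='left') → 8 rows:
   tip driver  miles
0   17    Zoe   50.0
1   22    Zoe   50.0
2   13    Pia    NaN
3   17   Nora   75.0
4    7   Omar    NaN
5    0   Omar    NaN
6   17   Nora   75.0
7    9   Dana    NaN
group by driver, sum of tip:
        tip
driver     
Dana      9
Nora     34
Omar      7
Pia      13
Zoe      39
filter rows where tip < 34:
        tip
driver     
Dana      9
Omar      7
Pia      13

13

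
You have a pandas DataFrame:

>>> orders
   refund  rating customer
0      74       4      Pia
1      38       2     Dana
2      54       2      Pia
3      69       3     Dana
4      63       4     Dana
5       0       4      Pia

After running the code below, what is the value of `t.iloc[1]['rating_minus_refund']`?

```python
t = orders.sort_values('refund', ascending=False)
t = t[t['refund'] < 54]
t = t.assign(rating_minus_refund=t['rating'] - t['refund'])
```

4

sort by refund descending:
   refund  rating customer
0      74       4      Pia
3      69       3     Dana
4      63       4     Dana
2      54       2      Pia
1      38       2     Dana
5       0       4      Pia
filter rows where refund < 54:
   refund  rating customer
1      38       2     Dana
5       0       4      Pia
add column rating_minus_refund = t['rating'] - t['refund']:
   refund  rating customer  rating_minus_refund
1      38       2     Dana                  -36
5       0       4      Pia                    4
Then the value at position 1, column 'rating_minus_refund': 4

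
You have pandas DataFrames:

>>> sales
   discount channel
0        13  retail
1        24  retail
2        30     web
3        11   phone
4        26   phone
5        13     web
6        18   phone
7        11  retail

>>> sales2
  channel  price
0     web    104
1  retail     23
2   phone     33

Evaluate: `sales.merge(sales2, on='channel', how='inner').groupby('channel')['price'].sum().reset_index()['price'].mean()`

125.333333333

merge on 'channel' (how='inner') → 8 rows:
   discount channel  price
0        13  retail     23
1        24  retail     23
2        30     web    104
3        11   phone     33
4        26   phone     33
5        13     web    104
6        18   phone     33
7        11  retail     23
group by channel, sum of price:
channel
phone      99
retail     69
web       208
Name: price, dtype: int64
reset_index():
  channel  price
0   phone     99
1  retail     69
2     web    208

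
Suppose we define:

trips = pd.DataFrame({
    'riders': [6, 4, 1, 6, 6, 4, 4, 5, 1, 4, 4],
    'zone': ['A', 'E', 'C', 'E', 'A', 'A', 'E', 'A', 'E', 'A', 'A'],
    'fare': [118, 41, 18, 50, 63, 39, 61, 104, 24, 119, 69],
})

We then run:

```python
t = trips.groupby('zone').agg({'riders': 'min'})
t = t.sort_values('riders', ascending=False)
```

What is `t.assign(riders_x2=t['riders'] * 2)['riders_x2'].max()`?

8

group by zone, min of riders:
      riders
zone        
A          4
C          1
E          1
sort by riders descending:
      riders
zone        
A          4
C          1
E          1
add column riders_x2 = t['riders'] * 2:
      riders  riders_x2
zone                   
A          4          8
C          1          2
E          1          2
max of column 'riders_x2' → 8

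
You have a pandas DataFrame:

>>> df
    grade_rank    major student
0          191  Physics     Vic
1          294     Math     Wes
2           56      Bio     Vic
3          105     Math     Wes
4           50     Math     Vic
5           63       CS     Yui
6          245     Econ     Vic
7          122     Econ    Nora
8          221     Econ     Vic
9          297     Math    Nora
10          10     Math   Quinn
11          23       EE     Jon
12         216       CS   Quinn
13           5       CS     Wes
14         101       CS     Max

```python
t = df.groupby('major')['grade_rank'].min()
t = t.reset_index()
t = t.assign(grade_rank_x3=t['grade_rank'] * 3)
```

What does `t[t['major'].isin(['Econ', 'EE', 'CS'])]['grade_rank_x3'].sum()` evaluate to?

450

group by major, min of grade_rank:
major
Bio         56
CS           5
EE          23
Econ       122
Math        10
Physics    191
Name: grade_rank, dtype: int64
reset_index():
     major  grade_rank
0      Bio          56
1       CS           5
2       EE          23
3     Econ         122
4     Math          10
5  Physics         191
add column grade_rank_x3 = t['grade_rank'] * 3:
     major  grade_rank  grade_rank_x3
0      Bio          56            168
1       CS           5             15
2       EE          23             69
3     Econ         122            366
4     Math          10             30
5  Physics         191            573
filter rows where major in ['Econ', 'EE', 'CS']:
  major  grade_rank  grade_rank_x3
1    CS           5             15
2    EE          23             69
3  Econ         122            366
Finally, sum of column 'grade_rank_x3' = 450.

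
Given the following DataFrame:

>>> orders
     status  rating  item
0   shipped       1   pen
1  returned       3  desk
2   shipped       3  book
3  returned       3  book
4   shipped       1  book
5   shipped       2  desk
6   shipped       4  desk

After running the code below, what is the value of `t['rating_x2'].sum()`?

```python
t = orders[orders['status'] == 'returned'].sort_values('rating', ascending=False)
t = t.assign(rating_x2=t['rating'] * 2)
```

filter rows where status == 'returned':
     status  rating  item
1  returned       3  desk
3  returned       3  book
sort by rating descending:
     status  rating  item
1  returned       3  desk
3  returned       3  book
add column rating_x2 = t['rating'] * 2:
     status  rating  item  rating_x2
1  returned       3  desk          6
3  returned       3  book          6

12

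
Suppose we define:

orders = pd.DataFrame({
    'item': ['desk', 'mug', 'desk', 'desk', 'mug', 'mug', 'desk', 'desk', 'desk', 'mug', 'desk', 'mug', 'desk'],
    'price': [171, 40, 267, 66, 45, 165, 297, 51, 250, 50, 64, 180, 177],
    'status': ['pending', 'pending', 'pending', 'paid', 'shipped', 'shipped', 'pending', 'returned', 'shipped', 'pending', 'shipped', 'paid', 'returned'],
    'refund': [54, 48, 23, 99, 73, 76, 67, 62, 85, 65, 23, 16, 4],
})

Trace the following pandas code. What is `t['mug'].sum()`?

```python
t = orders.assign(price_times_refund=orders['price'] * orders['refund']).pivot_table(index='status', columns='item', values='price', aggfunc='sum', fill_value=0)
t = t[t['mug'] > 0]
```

480

add column price_times_refund = orders['price'] * orders['refund']:
    item  price    status  refund  price_times_refund
0   desk    171   pending      54                9234
1    mug     40   pending      48                1920
2   desk    267   pending      23                6141
3   desk     66      paid      99                6534
4    mug     45   shipped      73                3285
5    mug    165   shipped      76               12540
6   desk    297   pending      67               19899
7   desk     51  returned      62                3162
8   desk    250   shipped      85               21250
9    mug     50   pending      65                3250
10  desk     64   shipped      23                1472
11   mug    180      paid      16                2880
12  desk    177  returned       4                 708
pivot: rows=status, cols=item, sum(price):
item      desk  mug
status             
paid        66  180
pending    735   90
returned   228    0
shipped    314  210
filter rows where mug > 0:
item     desk  mug
status            
paid       66  180
pending   735   90
shipped   314  210
The sum of column 'mug' is 480.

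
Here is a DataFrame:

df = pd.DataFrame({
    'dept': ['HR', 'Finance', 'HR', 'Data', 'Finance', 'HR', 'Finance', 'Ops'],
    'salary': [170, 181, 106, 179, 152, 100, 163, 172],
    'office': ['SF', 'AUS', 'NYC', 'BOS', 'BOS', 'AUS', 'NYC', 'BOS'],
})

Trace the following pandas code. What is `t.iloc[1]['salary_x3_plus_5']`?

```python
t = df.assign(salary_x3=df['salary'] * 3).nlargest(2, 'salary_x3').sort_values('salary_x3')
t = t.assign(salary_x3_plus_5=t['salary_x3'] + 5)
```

548

add column salary_x3 = df['salary'] * 3:
      dept  salary office  salary_x3
0       HR     170     SF        510
1  Finance     181    AUS        543
2       HR     106    NYC        318
3     Data     179    BOS        537
4  Finance     152    BOS        456
5       HR     100    AUS        300
6  Finance     163    NYC        489
7      Ops     172    BOS        516
take 2 rows with largest salary_x3:
      dept  salary office  salary_x3
1  Finance     181    AUS        543
3     Data     179    BOS        537
sort by salary_x3:
      dept  salary office  salary_x3
3     Data     179    BOS        537
1  Finance     181    AUS        543
add column salary_x3_plus_5 = t['salary_x3'] + 5:
      dept  salary office  salary_x3  salary_x3_plus_5
3     Data     179    BOS        537               542
1  Finance     181    AUS        543               548
Finally, value at position 1, column 'salary_x3_plus_5' = 548.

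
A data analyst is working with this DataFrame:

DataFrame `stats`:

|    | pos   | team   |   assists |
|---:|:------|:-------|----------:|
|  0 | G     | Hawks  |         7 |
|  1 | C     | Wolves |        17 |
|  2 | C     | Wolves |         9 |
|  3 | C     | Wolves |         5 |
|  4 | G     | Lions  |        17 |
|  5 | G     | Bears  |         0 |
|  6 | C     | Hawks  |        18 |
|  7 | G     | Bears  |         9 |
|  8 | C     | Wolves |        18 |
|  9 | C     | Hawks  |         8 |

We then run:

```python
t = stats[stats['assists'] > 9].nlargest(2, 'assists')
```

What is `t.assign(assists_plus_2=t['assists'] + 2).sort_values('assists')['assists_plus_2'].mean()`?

filter rows where assists > 9:
  pos    team  assists
1   C  Wolves       17
4   G   Lions       17
6   C   Hawks       18
8   C  Wolves       18
take 2 rows with largest assists:
  pos    team  assists
6   C   Hawks       18
8   C  Wolves       18
add column assists_plus_2 = t['assists'] + 2:
  pos    team  assists  assists_plus_2
6   C   Hawks       18              20
8   C  Wolves       18              20
sort by assists:
  pos    team  assists  assists_plus_2
6   C   Hawks       18              20
8   C  Wolves       18              20
Reading off the mean of column 'assists_plus_2', we get 20.0.

20.0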